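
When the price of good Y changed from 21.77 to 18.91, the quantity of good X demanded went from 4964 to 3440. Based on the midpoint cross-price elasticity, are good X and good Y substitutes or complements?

%ΔQ_x = (3440 − 4964)/[(4964+3440)/2] = -1524/4202 ≈ -0.3627.
%ΔP_y = (18.91 − 21.77)/[(21.77+18.91)/2] ≈ -0.1406.
E_xy = -0.3627/-0.1406 ≈ 2.579.
E_xy > 0, so the goods are substitutes.

substitutes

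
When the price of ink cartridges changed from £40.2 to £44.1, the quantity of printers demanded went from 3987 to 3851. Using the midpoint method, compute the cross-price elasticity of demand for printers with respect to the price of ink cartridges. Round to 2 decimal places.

-0.38

%ΔQ_x = (3851 − 3987)/[(3987+3851)/2] = -136/3919 ≈ -0.0347.
%ΔP_y = (44.1 − 40.2)/[(40.2+44.1)/2] ≈ 0.0925.
E_xy = -0.0347/0.0925 ≈ -0.38.
E_xy < 0, so printers and ink cartridges are complements.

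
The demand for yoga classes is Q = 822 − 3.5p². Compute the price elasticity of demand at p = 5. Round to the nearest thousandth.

-0.238

At p = 5, Q = 734.5.
dQ/dp = −2·3.5·p = −35.
Point elasticity E = (dQ/dp)·(p/Q) = -35 × 5/734.5 ≈ -0.238.
|E| < 1, so demand is inelastic at this price.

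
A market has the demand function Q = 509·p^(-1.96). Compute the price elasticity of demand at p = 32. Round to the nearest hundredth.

For a Cobb–Douglas (constant-elasticity) form Q = A·p^α·…, the elasticity with respect to p equals the exponent α at every point.
Here the exponent on p is -1.96, so the price elasticity of demand is -1.96.

-1.96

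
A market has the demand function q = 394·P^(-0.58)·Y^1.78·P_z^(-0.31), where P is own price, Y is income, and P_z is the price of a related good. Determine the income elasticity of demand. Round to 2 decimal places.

For a Cobb–Douglas (constant-elasticity) form q = A·Y^α·…, the elasticity with respect to Y equals the exponent α at every point.
Here the exponent on Y is 1.78, so the income elasticity of demand is 1.78.

1.78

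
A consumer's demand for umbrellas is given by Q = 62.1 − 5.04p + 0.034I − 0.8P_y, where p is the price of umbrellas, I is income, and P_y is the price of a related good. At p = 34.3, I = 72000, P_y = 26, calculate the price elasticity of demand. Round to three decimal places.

First evaluate Q: 62.1 − 5.04(34.3) + 0.034(72000) − 0.8(26) = 62.1 − 172.872 + 2448 − 20.8 = 2316.428.
∂Q/∂p = −5.04, so E_p = (−5.04)·(34.3/2316.428) ≈ -0.075.
|E_p| < 1: demand is inelastic.

-0.075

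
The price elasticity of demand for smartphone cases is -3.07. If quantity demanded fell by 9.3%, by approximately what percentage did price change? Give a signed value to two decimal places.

3.03

%ΔQ ≈ E × %ΔP ⇒ %ΔP = %ΔQ / E = (-9.3%)/(-3.07) ≈ 3.03%.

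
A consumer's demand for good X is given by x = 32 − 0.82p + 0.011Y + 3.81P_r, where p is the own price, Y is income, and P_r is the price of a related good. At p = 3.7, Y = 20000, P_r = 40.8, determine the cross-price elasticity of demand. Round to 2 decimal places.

0.38

Substituting, x = 32 − 0.82(3.7) + 0.011(20000) + 3.81(40.8) = 32 − 3.034 + 220 + 155.448 = 404.414.
∂x/∂P_r = +3.81, so E_xy = 3.81·(40.8/404.414) ≈ 0.38.
E_xy > 0: the goods are substitutes.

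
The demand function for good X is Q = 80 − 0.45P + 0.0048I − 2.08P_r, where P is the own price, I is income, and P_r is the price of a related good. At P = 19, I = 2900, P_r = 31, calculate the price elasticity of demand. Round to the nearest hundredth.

First evaluate Q: 80 − 0.45(19) + 0.0048(2900) − 2.08(31) = 80 − 8.55 + 13.92 − 64.48 = 20.89.
∂Q/∂P = −0.45, so E_p = (−0.45)·(19/20.89) ≈ -0.41.
|E_p| < 1: demand is inelastic.

-0.41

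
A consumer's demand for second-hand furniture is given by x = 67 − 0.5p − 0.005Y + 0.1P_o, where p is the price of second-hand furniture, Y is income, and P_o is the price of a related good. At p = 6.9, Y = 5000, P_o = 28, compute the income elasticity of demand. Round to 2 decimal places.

-0.60

Evaluating quantity at (p, Y, P_o) gives x = 67 − 0.5(6.9) − 0.005(5000) + 0.1(28) = 67 − 3.45 − 25 + 2.8 = 41.35.
∂x/∂Y = −0.005, so E_I = -0.005·(5000/41.35) ≈ -0.60.
E_I < 0: inferior good.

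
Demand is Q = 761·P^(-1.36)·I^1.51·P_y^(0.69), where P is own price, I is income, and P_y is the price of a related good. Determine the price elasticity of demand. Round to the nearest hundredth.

For a Cobb–Douglas (constant-elasticity) form Q = A·P^α·…, the elasticity with respect to P equals the exponent α at every point.
Here the exponent on P is -1.36, so the price elasticity of demand is -1.36.

-1.36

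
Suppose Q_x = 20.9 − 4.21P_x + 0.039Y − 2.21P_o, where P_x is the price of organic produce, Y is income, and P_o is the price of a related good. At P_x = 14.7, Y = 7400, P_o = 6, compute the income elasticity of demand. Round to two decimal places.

Q_x = 20.9 − 4.21(14.7) + 0.039(7400) − 2.21(6) = 20.9 − 61.887 + 288.6 − 13.26 = 234.353.
∂Q_x/∂Y = +0.039, so E_I = 0.039·(7400/234.353) ≈ 1.23.
E_I > 1: normal good (luxury).

1.23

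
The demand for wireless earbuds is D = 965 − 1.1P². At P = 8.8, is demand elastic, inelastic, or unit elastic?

inelastic

At P = 8.8, D = 879.816.
dD/dP = −2·1.1·P = −19.36.
Point elasticity E = (dD/dP)·(P/D) = -19.36 × 8.8/879.816 ≈ -0.194.
|E| ≈ 0.194 < 1, so demand is inelastic.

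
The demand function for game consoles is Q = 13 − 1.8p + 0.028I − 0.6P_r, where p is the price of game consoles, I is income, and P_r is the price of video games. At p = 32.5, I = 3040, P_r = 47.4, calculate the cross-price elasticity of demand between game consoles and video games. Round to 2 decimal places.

Substituting, Q = 13 − 1.8(32.5) + 0.028(3040) − 0.6(47.4) = 13 − 58.5 + 85.12 − 28.44 = 11.18.
∂Q/∂P_r = −0.6, so E_xy = -0.6·(47.4/11.18) ≈ -2.54.
E_xy < 0: the goods are complements.

-2.54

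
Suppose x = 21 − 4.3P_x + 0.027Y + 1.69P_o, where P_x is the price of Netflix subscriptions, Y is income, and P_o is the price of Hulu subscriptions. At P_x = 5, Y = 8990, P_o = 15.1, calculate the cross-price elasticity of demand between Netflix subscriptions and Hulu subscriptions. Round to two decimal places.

Substituting, x = 21 − 4.3(5) + 0.027(8990) + 1.69(15.1) = 21 − 21.5 + 242.73 + 25.519 = 267.749.
∂x/∂P_o = +1.69, so E_xy = 1.69·(15.1/267.749) ≈ 0.10.
E_xy > 0: the goods are substitutes.

0.10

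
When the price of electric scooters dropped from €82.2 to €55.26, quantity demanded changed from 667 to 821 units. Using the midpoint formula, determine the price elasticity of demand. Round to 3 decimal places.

-0.528

%Δq = (821 − 667)/[(667 + 821)/2] = 154/744 ≈ 0.2070.
%ΔP = (55.26 − 82.2)/[(82.2 + 55.26)/2] = -26.94/68.73 ≈ -0.3920.
Arc elasticity E = %Δq/%ΔP ≈ 0.2070/-0.3920 ≈ -0.528.
|E| < 1: demand is inelastic over this range.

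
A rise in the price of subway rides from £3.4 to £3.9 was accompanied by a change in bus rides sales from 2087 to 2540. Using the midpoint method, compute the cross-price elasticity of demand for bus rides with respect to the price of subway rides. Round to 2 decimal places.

%ΔQ_x = (2540 − 2087)/[(2087+2540)/2] = 453/2313.5 ≈ 0.1958.
%ΔP_y = (3.9 − 3.4)/[(3.4+3.9)/2] ≈ 0.1370.
E_xy = 0.1958/0.1370 ≈ 1.43.
E_xy > 0, so bus rides and subway rides are substitutes.

1.43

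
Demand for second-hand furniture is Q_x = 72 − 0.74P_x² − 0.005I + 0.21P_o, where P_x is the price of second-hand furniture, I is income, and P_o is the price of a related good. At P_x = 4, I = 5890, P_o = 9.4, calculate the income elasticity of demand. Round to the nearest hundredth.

-0.90

Evaluating quantity at (P_x, I, P_o) gives Q_x = 72 − 0.74(4)² − 0.005(5890) + 0.21(9.4) = 72 − 11.84 − 29.45 + 1.974 = 32.684.
∂Q_x/∂I = −0.005, so E_I = -0.005·(5890/32.684) ≈ -0.90.
E_I < 0: inferior good.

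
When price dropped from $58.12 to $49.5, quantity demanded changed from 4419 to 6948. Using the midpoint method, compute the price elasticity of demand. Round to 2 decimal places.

%ΔQ = (6948 − 4419)/[(4419 + 6948)/2] = 2529/5683.5 ≈ 0.4450.
%ΔP = (49.5 − 58.12)/[(58.12 + 49.5)/2] = -8.62/53.81 ≈ -0.1602.
Arc elasticity E = %ΔQ/%ΔP ≈ 0.4450/-0.1602 ≈ -2.78.
|E| > 1: demand is elastic over this range.

-2.78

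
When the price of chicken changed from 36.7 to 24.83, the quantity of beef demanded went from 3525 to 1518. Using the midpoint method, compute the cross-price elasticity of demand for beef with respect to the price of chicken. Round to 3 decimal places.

%ΔQ_x = (1518 − 3525)/[(3525+1518)/2] = -2007/2521.5 ≈ -0.7960.
%ΔP_y = (24.83 − 36.7)/[(36.7+24.83)/2] ≈ -0.3858.
E_xy = -0.7960/-0.3858 ≈ 2.063.
E_xy > 0, so beef and chicken are substitutes.

2.063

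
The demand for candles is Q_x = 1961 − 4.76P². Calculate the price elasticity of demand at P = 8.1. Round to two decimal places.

At P = 8.1, Q_x = 1648.6964.
dQ_x/dP = −2·4.76·P = −77.112.
Point elasticity E = (dQ_x/dP)·(P/Q_x) = -77.112 × 8.1/1648.6964 ≈ -0.38.
|E| < 1, so demand is inelastic at this price.

-0.38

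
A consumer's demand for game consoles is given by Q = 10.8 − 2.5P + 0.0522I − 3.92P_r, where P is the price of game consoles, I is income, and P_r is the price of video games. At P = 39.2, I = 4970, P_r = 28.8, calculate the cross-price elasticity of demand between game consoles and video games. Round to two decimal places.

Evaluating quantity at (P, I, P_r) gives Q = 10.8 − 2.5(39.2) + 0.0522(4970) − 3.92(28.8) = 10.8 − 98 + 259.434 − 112.896 = 59.338.
∂Q/∂P_r = −3.92, so E_xy = -3.92·(28.8/59.338) ≈ -1.90.
E_xy < 0: the goods are complements.

-1.90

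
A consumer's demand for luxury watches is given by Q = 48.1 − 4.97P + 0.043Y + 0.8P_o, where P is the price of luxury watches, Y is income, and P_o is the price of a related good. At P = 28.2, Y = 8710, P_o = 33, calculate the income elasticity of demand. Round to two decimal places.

Substituting, Q = 48.1 − 4.97(28.2) + 0.043(8710) + 0.8(33) = 48.1 − 140.154 + 374.53 + 26.4 = 308.876.
∂Q/∂Y = +0.043, so E_I = 0.043·(8710/308.876) ≈ 1.21.
E_I > 1: normal good (luxury).

1.21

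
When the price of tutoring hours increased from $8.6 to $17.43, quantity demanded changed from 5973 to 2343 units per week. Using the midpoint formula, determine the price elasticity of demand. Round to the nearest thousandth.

%ΔQ = (2343 − 5973)/[(5973 + 2343)/2] = -3630/4158 ≈ -0.8730.
%Δp = (17.43 − 8.6)/[(8.6 + 17.43)/2] = 8.83/13.015 ≈ 0.6784.
Arc elasticity E = %ΔQ/%Δp ≈ -0.8730/0.6784 ≈ -1.287.
|E| > 1: demand is elastic over this range.

-1.287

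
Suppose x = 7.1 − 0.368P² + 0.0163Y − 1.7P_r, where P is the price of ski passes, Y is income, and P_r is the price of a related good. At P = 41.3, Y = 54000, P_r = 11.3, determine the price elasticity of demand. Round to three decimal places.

-5.222

First evaluate x: 7.1 − 0.368(41.3)² + 0.0163(54000) − 1.7(11.3) = 7.1 − 627.6939 + 880.2 − 19.21 = 240.3961.
∂x/∂P = −2·0.368·P = -30.3968, so E_p = -30.3968·(41.3/240.3961) ≈ -5.222.
|E_p| > 1: demand is elastic.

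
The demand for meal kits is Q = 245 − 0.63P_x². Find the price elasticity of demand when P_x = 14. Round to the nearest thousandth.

At P_x = 14, Q = 121.52.
dQ/dP_x = −2·0.63·P_x = −17.64.
Point elasticity E = (dQ/dP_x)·(P_x/Q) = -17.64 × 14/121.52 ≈ -2.032.
|E| > 1, so demand is elastic at this price.

-2.032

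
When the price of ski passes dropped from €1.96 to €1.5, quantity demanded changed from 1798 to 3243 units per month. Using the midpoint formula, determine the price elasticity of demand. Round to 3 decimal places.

%ΔQ = (3243 − 1798)/[(1798 + 3243)/2] = 1445/2520.5 ≈ 0.5733.
%Δp = (1.5 − 1.96)/[(1.96 + 1.5)/2] = -0.46/1.73 ≈ -0.2659.
Arc elasticity E = %ΔQ/%Δp ≈ 0.5733/-0.2659 ≈ -2.156.
|E| > 1: demand is elastic over this range.

-2.156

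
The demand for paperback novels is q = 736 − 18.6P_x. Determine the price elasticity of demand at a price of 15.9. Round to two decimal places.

At P_x = 15.9, q = 440.26.
dq/dP_x = −18.6.
Point elasticity E = (dq/dP_x)·(P_x/q) = -18.6 × 15.9/440.26 ≈ -0.67.
|E| < 1, so demand is inelastic at this price.

-0.67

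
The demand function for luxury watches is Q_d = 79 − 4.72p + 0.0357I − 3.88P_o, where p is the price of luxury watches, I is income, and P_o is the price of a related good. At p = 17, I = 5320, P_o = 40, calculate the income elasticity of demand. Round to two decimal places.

Evaluating quantity at (p, I, P_o) gives Q_d = 79 − 4.72(17) + 0.0357(5320) − 3.88(40) = 79 − 80.24 + 189.924 − 155.2 = 33.484.
∂Q_d/∂I = +0.0357, so E_I = 0.0357·(5320/33.484) ≈ 5.67.
E_I > 1: normal good (luxury).

5.67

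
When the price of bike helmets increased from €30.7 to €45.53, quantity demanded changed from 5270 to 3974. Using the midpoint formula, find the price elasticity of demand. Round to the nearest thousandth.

%ΔQ = (3974 − 5270)/[(5270 + 3974)/2] = -1296/4622 ≈ -0.2804.
%ΔP = (45.53 − 30.7)/[(30.7 + 45.53)/2] = 14.83/38.115 ≈ 0.3891.
Arc elasticity E = %ΔQ/%ΔP ≈ -0.2804/0.3891 ≈ -0.721.
|E| < 1: demand is inelastic over this range.

-0.721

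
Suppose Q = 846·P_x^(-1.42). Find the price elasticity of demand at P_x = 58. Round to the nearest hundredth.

-1.42

For a Cobb–Douglas (constant-elasticity) form Q = A·P_x^α·…, the elasticity with respect to P_x equals the exponent α at every point.
Here the exponent on P_x is -1.42, so the price elasticity of demand is -1.42.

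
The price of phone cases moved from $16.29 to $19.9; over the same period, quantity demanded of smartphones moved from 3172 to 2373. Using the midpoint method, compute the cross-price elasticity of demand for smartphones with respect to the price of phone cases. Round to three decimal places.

-1.445

%ΔQ_x = (2373 − 3172)/[(3172+2373)/2] = -799/2772.5 ≈ -0.2882.
%ΔP_y = (19.9 − 16.29)/[(16.29+19.9)/2] ≈ 0.1995.
E_xy = -0.2882/0.1995 ≈ -1.445.
E_xy < 0, so smartphones and phone cases are complements.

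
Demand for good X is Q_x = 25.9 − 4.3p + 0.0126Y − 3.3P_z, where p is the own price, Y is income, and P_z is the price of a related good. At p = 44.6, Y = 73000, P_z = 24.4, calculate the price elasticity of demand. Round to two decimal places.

-0.28

At the given point, Q_x = 25.9 − 4.3(44.6) + 0.0126(73000) − 3.3(24.4) = 25.9 − 191.78 + 919.8 − 80.52 = 673.4.
∂Q_x/∂p = −4.3, so E_p = (−4.3)·(44.6/673.4) ≈ -0.28.
|E_p| < 1: demand is inelastic.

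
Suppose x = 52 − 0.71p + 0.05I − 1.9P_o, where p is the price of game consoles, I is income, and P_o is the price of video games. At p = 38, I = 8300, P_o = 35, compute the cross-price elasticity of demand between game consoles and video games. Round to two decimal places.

-0.18

Substituting, x = 52 − 0.71(38) + 0.05(8300) − 1.9(35) = 52 − 26.98 + 415 − 66.5 = 373.52.
∂x/∂P_o = −1.9, so E_xy = -1.9·(35/373.52) ≈ -0.18.
E_xy < 0: the goods are complements.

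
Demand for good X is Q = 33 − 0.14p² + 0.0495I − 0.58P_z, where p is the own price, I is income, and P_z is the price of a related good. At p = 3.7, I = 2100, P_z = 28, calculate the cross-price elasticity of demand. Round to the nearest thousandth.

-0.137

Substituting, Q = 33 − 0.14(3.7)² + 0.0495(2100) − 0.58(28) = 33 − 1.9166 + 103.95 − 16.24 = 118.7934.
∂Q/∂P_z = −0.58, so E_xy = -0.58·(28/118.7934) ≈ -0.137.
E_xy < 0: the goods are complements.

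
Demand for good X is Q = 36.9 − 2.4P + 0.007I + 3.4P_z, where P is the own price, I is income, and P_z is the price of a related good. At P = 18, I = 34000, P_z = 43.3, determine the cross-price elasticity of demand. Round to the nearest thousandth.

0.389

Q = 36.9 − 2.4(18) + 0.007(34000) + 3.4(43.3) = 36.9 − 43.2 + 238 + 147.22 = 378.92.
∂Q/∂P_z = +3.4, so E_xy = 3.4·(43.3/378.92) ≈ 0.389.
E_xy > 0: the goods are substitutes.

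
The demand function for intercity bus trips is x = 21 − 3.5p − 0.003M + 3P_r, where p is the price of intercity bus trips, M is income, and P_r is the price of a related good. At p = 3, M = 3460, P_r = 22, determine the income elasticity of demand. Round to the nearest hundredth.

x = 21 − 3.5(3) − 0.003(3460) + 3(22) = 21 − 10.5 − 10.38 + 66 = 66.12.
∂x/∂M = −0.003, so E_I = -0.003·(3460/66.12) ≈ -0.16.
E_I < 0: inferior good.

-0.16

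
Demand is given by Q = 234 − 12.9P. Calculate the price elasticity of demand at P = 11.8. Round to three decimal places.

At P = 11.8, Q = 81.78.
dQ/dP = −12.9.
Point elasticity E = (dQ/dP)·(P/Q) = -12.9 × 11.8/81.78 ≈ -1.861.
|E| > 1, so demand is elastic at this price.

-1.861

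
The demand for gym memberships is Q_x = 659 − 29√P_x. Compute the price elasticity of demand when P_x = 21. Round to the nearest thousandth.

-0.126

At P_x = 21, Q_x = 526.1053.
dQ_x/dP_x = −29/(2√P_x) = −29/(2·4.5826).
Point elasticity E = (dQ_x/dP_x)·(P_x/Q_x) = -3.1642 × 21/526.1053 ≈ -0.126.
|E| < 1, so demand is inelastic at this price.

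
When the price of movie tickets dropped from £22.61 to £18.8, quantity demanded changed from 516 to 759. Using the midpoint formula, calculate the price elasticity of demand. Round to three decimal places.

-2.071

%Δq = (759 − 516)/[(516 + 759)/2] = 243/637.5 ≈ 0.3812.
%ΔP = (18.8 − 22.61)/[(22.61 + 18.8)/2] = -3.81/20.705 ≈ -0.1840.
Arc elasticity E = %Δq/%ΔP ≈ 0.3812/-0.1840 ≈ -2.071.
|E| > 1: demand is elastic over this range.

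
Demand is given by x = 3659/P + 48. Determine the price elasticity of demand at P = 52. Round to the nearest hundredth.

At P = 52, x = 118.3654.
dx/dP = −3659/P² = −1.3532.
Point elasticity E = (dx/dP)·(P/x) = -1.3532 × 52/118.3654 ≈ -0.59.
|E| < 1, so demand is inelastic at this price.

-0.59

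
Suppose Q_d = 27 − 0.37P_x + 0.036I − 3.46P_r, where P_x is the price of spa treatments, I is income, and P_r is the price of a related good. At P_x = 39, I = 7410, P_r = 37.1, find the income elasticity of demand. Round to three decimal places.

1.767

At the given point, Q_d = 27 − 0.37(39) + 0.036(7410) − 3.46(37.1) = 27 − 14.43 + 266.76 − 128.366 = 150.964.
∂Q_d/∂I = +0.036, so E_I = 0.036·(7410/150.964) ≈ 1.767.
E_I > 1: normal good (luxury).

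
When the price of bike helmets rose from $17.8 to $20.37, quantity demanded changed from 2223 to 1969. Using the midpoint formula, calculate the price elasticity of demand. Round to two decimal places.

-0.90

%ΔQ = (1969 − 2223)/[(2223 + 1969)/2] = -254/2096 ≈ -0.1212.
%Δp = (20.37 − 17.8)/[(17.8 + 20.37)/2] = 2.57/19.085 ≈ 0.1347.
Arc elasticity E = %ΔQ/%Δp ≈ -0.1212/0.1347 ≈ -0.90.
|E| < 1: demand is inelastic over this range.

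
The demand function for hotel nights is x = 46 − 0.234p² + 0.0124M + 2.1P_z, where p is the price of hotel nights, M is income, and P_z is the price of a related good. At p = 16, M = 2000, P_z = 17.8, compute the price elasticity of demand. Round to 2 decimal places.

-2.48

x = 46 − 0.234(16)² + 0.0124(2000) + 2.1(17.8) = 46 − 59.904 + 24.8 + 37.38 = 48.276.
∂x/∂p = −2·0.234·p = -7.488, so E_p = -7.488·(16/48.276) ≈ -2.48.
|E_p| > 1: demand is elastic.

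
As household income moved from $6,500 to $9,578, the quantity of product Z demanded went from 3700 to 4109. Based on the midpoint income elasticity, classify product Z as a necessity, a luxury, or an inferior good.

%ΔQ = (4109 − 3700)/[(3700+4109)/2] = 409/3904.5 ≈ 0.1048.
%ΔY = (9,578 − 6,500)/[(6,500+9,578)/2] = 3078/8039 ≈ 0.3829.
E_I = %ΔQ/%ΔY ≈ 0.274.
E_I ∈ (0,1): normal good (necessity).

necessity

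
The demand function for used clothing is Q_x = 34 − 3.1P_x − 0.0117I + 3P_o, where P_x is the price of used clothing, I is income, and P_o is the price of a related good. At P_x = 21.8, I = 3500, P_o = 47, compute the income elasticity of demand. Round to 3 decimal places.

-0.616

At the given point, Q_x = 34 − 3.1(21.8) − 0.0117(3500) + 3(47) = 34 − 67.58 − 40.95 + 141 = 66.47.
∂Q_x/∂I = −0.0117, so E_I = -0.0117·(3500/66.47) ≈ -0.616.
E_I < 0: inferior good.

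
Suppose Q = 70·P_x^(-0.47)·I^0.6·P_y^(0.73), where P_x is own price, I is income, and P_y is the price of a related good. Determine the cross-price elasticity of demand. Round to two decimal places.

0.73

For a Cobb–Douglas (constant-elasticity) form Q = A·P_y^α·…, the elasticity with respect to P_y equals the exponent α at every point.
Here the exponent on P_y is 0.73, so the cross-price elasticity of demand is 0.73.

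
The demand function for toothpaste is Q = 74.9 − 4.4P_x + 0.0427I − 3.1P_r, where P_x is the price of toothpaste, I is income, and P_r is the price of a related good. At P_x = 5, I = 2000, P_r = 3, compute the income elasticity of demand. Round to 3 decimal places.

0.662

Evaluating quantity at (P_x, I, P_r) gives Q = 74.9 − 4.4(5) + 0.0427(2000) − 3.1(3) = 74.9 − 22 + 85.4 − 9.3 = 129.
∂Q/∂I = +0.0427, so E_I = 0.0427·(2000/129) ≈ 0.662.
E_I ∈ (0,1): normal good (necessity).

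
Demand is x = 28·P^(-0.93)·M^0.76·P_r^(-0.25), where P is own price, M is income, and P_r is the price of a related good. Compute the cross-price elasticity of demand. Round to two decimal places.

For a Cobb–Douglas (constant-elasticity) form x = A·P_r^α·…, the elasticity with respect to P_r equals the exponent α at every point.
Here the exponent on P_r is -0.25, so the cross-price elasticity of demand is -0.25.

-0.25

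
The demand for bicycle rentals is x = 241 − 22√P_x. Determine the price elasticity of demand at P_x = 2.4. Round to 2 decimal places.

-0.08

At P_x = 2.4, x = 206.9177.
dx/dP_x = −22/(2√P_x) = −22/(2·1.5492).
Point elasticity E = (dx/dP_x)·(P_x/x) = -7.1005 × 2.4/206.9177 ≈ -0.08.
|E| < 1, so demand is inelastic at this price.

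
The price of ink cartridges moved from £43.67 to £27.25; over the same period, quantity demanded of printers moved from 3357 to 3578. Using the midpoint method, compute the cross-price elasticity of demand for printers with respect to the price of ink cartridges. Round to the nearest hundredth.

%ΔQ_x = (3578 − 3357)/[(3357+3578)/2] = 221/3467.5 ≈ 0.0637.
%ΔP_y = (27.25 − 43.67)/[(43.67+27.25)/2] ≈ -0.4631.
E_xy = 0.0637/-0.4631 ≈ -0.14.
E_xy < 0, so printers and ink cartridges are complements.

-0.14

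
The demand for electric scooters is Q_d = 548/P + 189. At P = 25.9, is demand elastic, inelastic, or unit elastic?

inelastic

At P = 25.9, Q_d = 210.1583.
dQ_d/dP = −548/P² = −0.8169.
Point elasticity E = (dQ_d/dP)·(P/Q_d) = -0.8169 × 25.9/210.1583 ≈ -0.101.
|E| ≈ 0.101 < 1, so demand is inelastic.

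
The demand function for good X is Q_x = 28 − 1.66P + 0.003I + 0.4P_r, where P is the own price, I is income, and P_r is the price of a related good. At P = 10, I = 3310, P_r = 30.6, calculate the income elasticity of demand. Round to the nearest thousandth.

At the given point, Q_x = 28 − 1.66(10) + 0.003(3310) + 0.4(30.6) = 28 − 16.6 + 9.93 + 12.24 = 33.57.
∂Q_x/∂I = +0.003, so E_I = 0.003·(3310/33.57) ≈ 0.296.
E_I ∈ (0,1): normal good (necessity).

0.296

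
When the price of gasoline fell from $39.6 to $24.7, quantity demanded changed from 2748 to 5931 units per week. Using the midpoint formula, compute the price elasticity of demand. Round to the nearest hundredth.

-1.58

%ΔQ = (5931 − 2748)/[(2748 + 5931)/2] = 3183/4339.5 ≈ 0.7335.
%Δp = (24.7 − 39.6)/[(39.6 + 24.7)/2] = -14.9/32.15 ≈ -0.4635.
Arc elasticity E = %ΔQ/%Δp ≈ 0.7335/-0.4635 ≈ -1.58.
|E| > 1: demand is elastic over this range.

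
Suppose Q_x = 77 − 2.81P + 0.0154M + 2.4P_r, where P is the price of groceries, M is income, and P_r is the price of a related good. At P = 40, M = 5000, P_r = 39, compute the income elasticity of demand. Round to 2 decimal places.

0.57

Evaluating quantity at (P, M, P_r) gives Q_x = 77 − 2.81(40) + 0.0154(5000) + 2.4(39) = 77 − 112.4 + 77 + 93.6 = 135.2.
∂Q_x/∂M = +0.0154, so E_I = 0.0154·(5000/135.2) ≈ 0.57.
E_I ∈ (0,1): normal good (necessity).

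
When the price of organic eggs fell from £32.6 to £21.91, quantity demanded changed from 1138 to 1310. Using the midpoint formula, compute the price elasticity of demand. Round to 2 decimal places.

%Δq = (1310 − 1138)/[(1138 + 1310)/2] = 172/1224 ≈ 0.1405.
%ΔP = (21.91 − 32.6)/[(32.6 + 21.91)/2] = -10.69/27.255 ≈ -0.3922.
Arc elasticity E = %Δq/%ΔP ≈ 0.1405/-0.3922 ≈ -0.36.
|E| < 1: demand is inelastic over this range.

-0.36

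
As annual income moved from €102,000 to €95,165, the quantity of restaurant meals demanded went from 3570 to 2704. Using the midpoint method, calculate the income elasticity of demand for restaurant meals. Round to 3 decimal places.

%ΔQ = (2704 − 3570)/[(3570+2704)/2] = -866/3137 ≈ -0.2761.
%ΔI = (95,165 − 102,000)/[(102,000+95,165)/2] = -6835/98582.5 ≈ -0.0693.
E_I = %ΔQ/%ΔI ≈ 3.982.
E_I > 1: normal good (luxury).

3.982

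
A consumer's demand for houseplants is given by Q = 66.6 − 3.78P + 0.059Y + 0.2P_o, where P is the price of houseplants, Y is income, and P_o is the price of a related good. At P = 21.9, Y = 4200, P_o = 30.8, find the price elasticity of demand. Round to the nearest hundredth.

-0.35

At the given point, Q = 66.6 − 3.78(21.9) + 0.059(4200) + 0.2(30.8) = 66.6 − 82.782 + 247.8 + 6.16 = 237.778.
∂Q/∂P = −3.78, so E_p = (−3.78)·(21.9/237.778) ≈ -0.35.
|E_p| < 1: demand is inelastic.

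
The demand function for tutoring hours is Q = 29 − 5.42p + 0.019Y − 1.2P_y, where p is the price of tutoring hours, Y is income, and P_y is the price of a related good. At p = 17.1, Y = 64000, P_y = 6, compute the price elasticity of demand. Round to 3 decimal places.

-0.081

Q = 29 − 5.42(17.1) + 0.019(64000) − 1.2(6) = 29 − 92.682 + 1216 − 7.2 = 1145.118.
∂Q/∂p = −5.42, so E_p = (−5.42)·(17.1/1145.118) ≈ -0.081.
|E_p| < 1: demand is inelastic.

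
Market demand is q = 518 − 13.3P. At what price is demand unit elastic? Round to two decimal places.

For linear demand q = a − bP, E = −bP/(a − bP). |E| = 1 ⇒ bP = a − bP ⇒ P = a/(2b).
P = 518/(2·13.3) ≈ 19.47.

19.47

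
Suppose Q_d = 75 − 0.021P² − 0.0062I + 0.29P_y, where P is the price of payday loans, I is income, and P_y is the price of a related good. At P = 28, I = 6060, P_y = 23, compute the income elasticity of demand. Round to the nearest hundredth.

-1.36

At the given point, Q_d = 75 − 0.021(28)² − 0.0062(6060) + 0.29(23) = 75 − 16.464 − 37.572 + 6.67 = 27.634.
∂Q_d/∂I = −0.0062, so E_I = -0.0062·(6060/27.634) ≈ -1.36.
E_I < 0: inferior good.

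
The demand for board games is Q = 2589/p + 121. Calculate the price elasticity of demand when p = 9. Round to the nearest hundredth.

At p = 9, Q = 408.6667.
dQ/dp = −2589/p² = −31.963.
Point elasticity E = (dQ/dp)·(p/Q) = -31.963 × 9/408.6667 ≈ -0.70.
|E| < 1, so demand is inelastic at this price.

-0.70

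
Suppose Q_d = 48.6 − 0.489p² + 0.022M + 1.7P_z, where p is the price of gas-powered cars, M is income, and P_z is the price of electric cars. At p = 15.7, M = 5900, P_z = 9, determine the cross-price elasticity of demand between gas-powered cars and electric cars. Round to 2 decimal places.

0.21

Evaluating quantity at (p, M, P_z) gives Q_d = 48.6 − 0.489(15.7)² + 0.022(5900) + 1.7(9) = 48.6 − 120.5336 + 129.8 + 15.3 = 73.1664.
∂Q_d/∂P_z = +1.7, so E_xy = 1.7·(9/73.1664) ≈ 0.21.
E_xy > 0: the goods are substitutes.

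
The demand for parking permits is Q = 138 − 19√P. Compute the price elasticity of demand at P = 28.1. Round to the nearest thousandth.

-1.351

At P = 28.1, Q = 37.2821.
dQ/dP = −19/(2√P) = −19/(2·5.3009).
Point elasticity E = (dQ/dP)·(P/Q) = -1.7921 × 28.1/37.2821 ≈ -1.351.
|E| > 1, so demand is elastic at this price.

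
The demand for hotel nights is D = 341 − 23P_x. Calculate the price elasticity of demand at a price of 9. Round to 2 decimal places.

At P_x = 9, D = 134.
dD/dP_x = −23.
Point elasticity E = (dD/dP_x)·(P_x/D) = -23 × 9/134 ≈ -1.54.
|E| > 1, so demand is elastic at this price.

-1.54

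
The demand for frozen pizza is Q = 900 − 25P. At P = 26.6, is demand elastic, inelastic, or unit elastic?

At P = 26.6, Q = 235.
dQ/dP = −25.
Point elasticity E = (dQ/dP)·(P/Q) = -25 × 26.6/235 ≈ -2.830.
|E| ≈ 2.830 > 1, so demand is elastic.

elastic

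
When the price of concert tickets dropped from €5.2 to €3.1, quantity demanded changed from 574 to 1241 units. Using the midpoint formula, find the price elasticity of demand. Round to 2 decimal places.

-1.45

%ΔQ = (1241 − 574)/[(574 + 1241)/2] = 667/907.5 ≈ 0.7350.
%Δp = (3.1 − 5.2)/[(5.2 + 3.1)/2] = -2.1/4.15 ≈ -0.5060.
Arc elasticity E = %ΔQ/%Δp ≈ 0.7350/-0.5060 ≈ -1.45.
|E| > 1: demand is elastic over this range.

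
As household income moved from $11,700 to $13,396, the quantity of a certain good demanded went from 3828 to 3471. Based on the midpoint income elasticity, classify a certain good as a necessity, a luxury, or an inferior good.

inferior

%ΔQ = (3471 − 3828)/[(3828+3471)/2] = -357/3649.5 ≈ -0.0978.
%ΔI = (13,396 − 11,700)/[(11,700+13,396)/2] = 1696/12548 ≈ 0.1352.
E_I = %ΔQ/%ΔI ≈ -0.724.
E_I < 0: inferior good.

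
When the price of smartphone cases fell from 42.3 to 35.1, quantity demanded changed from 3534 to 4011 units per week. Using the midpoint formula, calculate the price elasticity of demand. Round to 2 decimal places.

-0.68

%ΔQ = (4011 − 3534)/[(3534 + 4011)/2] = 477/3772.5 ≈ 0.1264.
%ΔP = (35.1 − 42.3)/[(42.3 + 35.1)/2] = -7.2/38.7 ≈ -0.1860.
Arc elasticity E = %ΔQ/%ΔP ≈ 0.1264/-0.1860 ≈ -0.68.
|E| < 1: demand is inelastic over this range.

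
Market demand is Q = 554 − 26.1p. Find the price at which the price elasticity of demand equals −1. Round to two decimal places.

10.61

For linear demand Q = a − bp, E = −bp/(a − bp). |E| = 1 ⇒ bp = a − bp ⇒ p = a/(2b).
p = 554/(2·26.1) ≈ 10.61.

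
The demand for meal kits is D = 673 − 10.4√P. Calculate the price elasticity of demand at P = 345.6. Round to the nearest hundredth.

At P = 345.6, D = 479.6607.
dD/dP = −10.4/(2√P) = −10.4/(2·18.5903).
Point elasticity E = (dD/dP)·(P/D) = -0.2797 × 345.6/479.6607 ≈ -0.20.
|E| < 1, so demand is inelastic at this price.

-0.20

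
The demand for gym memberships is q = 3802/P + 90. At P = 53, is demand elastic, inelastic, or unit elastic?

inelastic

At P = 53, q = 161.7358.
dq/dP = −3802/P² = −1.3535.
Point elasticity E = (dq/dP)·(P/q) = -1.3535 × 53/161.7358 ≈ -0.444.
|E| ≈ 0.444 < 1, so demand is inelastic.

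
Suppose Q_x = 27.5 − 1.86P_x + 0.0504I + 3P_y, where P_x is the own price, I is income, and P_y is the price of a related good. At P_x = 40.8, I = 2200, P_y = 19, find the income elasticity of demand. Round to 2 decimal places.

0.93

At the given point, Q_x = 27.5 − 1.86(40.8) + 0.0504(2200) + 3(19) = 27.5 − 75.888 + 110.88 + 57 = 119.492.
∂Q_x/∂I = +0.0504, so E_I = 0.0504·(2200/119.492) ≈ 0.93.
E_I ∈ (0,1): normal good (necessity).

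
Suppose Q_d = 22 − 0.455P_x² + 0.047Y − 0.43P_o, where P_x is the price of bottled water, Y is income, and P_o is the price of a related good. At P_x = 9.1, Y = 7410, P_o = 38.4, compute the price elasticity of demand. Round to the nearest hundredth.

-0.24

First evaluate Q_d: 22 − 0.455(9.1)² + 0.047(7410) − 0.43(38.4) = 22 − 37.6786 + 348.27 − 16.512 = 316.0795.
∂Q_d/∂P_x = −2·0.455·P_x = -8.281, so E_p = -8.281·(9.1/316.0795) ≈ -0.24.
|E_p| < 1: demand is inelastic.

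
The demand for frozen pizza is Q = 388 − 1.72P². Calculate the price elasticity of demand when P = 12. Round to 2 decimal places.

-3.53

At P = 12, Q = 140.32.
dQ/dP = −2·1.72·P = −41.28.
Point elasticity E = (dQ/dP)·(P/Q) = -41.28 × 12/140.32 ≈ -3.53.
|E| > 1, so demand is elastic at this price.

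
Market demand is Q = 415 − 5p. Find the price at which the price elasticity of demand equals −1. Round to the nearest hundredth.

For linear demand Q = a − bp, E = −bp/(a − bp). |E| = 1 ⇒ bp = a − bp ⇒ p = a/(2b).
p = 415/(2·5) = 41.50.

41.50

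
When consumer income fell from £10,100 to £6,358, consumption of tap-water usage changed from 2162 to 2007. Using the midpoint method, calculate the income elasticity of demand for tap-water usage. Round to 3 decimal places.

0.164

%ΔQ = (2007 − 2162)/[(2162+2007)/2] = -155/2084.5 ≈ -0.0744.
%ΔI = (6,358 − 10,100)/[(10,100+6,358)/2] = -3742/8229 ≈ -0.4547.
E_I = %ΔQ/%ΔI ≈ 0.164.
E_I ∈ (0,1): normal good (necessity).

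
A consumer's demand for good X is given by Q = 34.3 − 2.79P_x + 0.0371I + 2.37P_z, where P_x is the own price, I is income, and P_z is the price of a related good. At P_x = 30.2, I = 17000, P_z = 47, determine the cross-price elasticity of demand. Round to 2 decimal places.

Q = 34.3 − 2.79(30.2) + 0.0371(17000) + 2.37(47) = 34.3 − 84.258 + 630.7 + 111.39 = 692.132.
∂Q/∂P_z = +2.37, so E_xy = 2.37·(47/692.132) ≈ 0.16.
E_xy > 0: the goods are substitutes.

0.16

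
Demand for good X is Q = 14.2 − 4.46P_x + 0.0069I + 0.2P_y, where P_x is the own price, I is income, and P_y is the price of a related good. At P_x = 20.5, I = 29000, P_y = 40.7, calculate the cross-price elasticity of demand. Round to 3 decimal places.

At the given point, Q = 14.2 − 4.46(20.5) + 0.0069(29000) + 0.2(40.7) = 14.2 − 91.43 + 200.1 + 8.14 = 131.01.
∂Q/∂P_y = +0.2, so E_xy = 0.2·(40.7/131.01) ≈ 0.062.
E_xy > 0: the goods are substitutes.

0.062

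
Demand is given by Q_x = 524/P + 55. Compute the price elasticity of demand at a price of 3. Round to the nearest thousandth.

-0.761

At P = 3, Q_x = 229.6667.
dQ_x/dP = −524/P² = −58.2222.
Point elasticity E = (dQ_x/dP)·(P/Q_x) = -58.2222 × 3/229.6667 ≈ -0.761.
|E| < 1, so demand is inelastic at this price.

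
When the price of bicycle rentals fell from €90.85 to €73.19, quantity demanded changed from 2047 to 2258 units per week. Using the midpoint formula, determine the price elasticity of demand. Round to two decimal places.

-0.46

%Δq = (2258 − 2047)/[(2047 + 2258)/2] = 211/2152.5 ≈ 0.0980.
%ΔP = (73.19 − 90.85)/[(90.85 + 73.19)/2] = -17.66/82.02 ≈ -0.2153.
Arc elasticity E = %Δq/%ΔP ≈ 0.0980/-0.2153 ≈ -0.46.
|E| < 1: demand is inelastic over this range.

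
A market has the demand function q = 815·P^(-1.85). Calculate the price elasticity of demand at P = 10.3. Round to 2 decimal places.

For a Cobb–Douglas (constant-elasticity) form q = A·P^α·…, the elasticity with respect to P equals the exponent α at every point.
Here the exponent on P is -1.85, so the price elasticity of demand is -1.85.

-1.85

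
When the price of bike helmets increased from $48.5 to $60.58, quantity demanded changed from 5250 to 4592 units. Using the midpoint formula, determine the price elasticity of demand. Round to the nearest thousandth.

%ΔQ = (4592 − 5250)/[(5250 + 4592)/2] = -658/4921 ≈ -0.1337.
%ΔP = (60.58 − 48.5)/[(48.5 + 60.58)/2] = 12.08/54.54 ≈ 0.2215.
Arc elasticity E = %ΔQ/%ΔP ≈ -0.1337/0.2215 ≈ -0.604.
|E| < 1: demand is inelastic over this range.

-0.604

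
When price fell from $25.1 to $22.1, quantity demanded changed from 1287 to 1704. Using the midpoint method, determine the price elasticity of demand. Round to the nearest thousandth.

%Δq = (1704 − 1287)/[(1287 + 1704)/2] = 417/1495.5 ≈ 0.2788.
%ΔP = (22.1 − 25.1)/[(25.1 + 22.1)/2] = -3/23.6 ≈ -0.1271.
Arc elasticity E = %Δq/%ΔP ≈ 0.2788/-0.1271 ≈ -2.194.
|E| > 1: demand is elastic over this range.

-2.194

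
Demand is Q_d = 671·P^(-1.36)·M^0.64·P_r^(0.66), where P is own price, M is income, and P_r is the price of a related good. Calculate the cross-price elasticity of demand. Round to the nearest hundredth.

For a Cobb–Douglas (constant-elasticity) form Q_d = A·P_r^α·…, the elasticity with respect to P_r equals the exponent α at every point.
Here the exponent on P_r is 0.66, so the cross-price elasticity of demand is 0.66.

0.66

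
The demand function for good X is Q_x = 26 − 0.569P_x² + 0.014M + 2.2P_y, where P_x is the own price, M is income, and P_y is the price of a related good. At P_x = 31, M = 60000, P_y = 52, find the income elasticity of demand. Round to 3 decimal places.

First evaluate Q_x: 26 − 0.569(31)² + 0.014(60000) + 2.2(52) = 26 − 546.809 + 840 + 114.4 = 433.591.
∂Q_x/∂M = +0.014, so E_I = 0.014·(60000/433.591) ≈ 1.937.
E_I > 1: normal good (luxury).

1.937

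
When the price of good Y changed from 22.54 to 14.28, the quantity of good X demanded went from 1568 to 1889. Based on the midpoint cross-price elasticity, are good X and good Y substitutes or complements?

complements

%ΔQ_x = (1889 − 1568)/[(1568+1889)/2] = 321/1728.5 ≈ 0.1857.
%ΔP_y = (14.28 − 22.54)/[(22.54+14.28)/2] ≈ -0.4487.
E_xy = 0.1857/-0.4487 ≈ -0.414.
E_xy < 0, so the goods are complements.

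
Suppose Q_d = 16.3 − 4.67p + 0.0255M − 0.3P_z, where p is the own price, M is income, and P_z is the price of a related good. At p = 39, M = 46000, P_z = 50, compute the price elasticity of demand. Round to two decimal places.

Substituting, Q_d = 16.3 − 4.67(39) + 0.0255(46000) − 0.3(50) = 16.3 − 182.13 + 1173 − 15 = 992.17.
∂Q_d/∂p = −4.67, so E_p = (−4.67)·(39/992.17) ≈ -0.18.
|E_p| < 1: demand is inelastic.

-0.18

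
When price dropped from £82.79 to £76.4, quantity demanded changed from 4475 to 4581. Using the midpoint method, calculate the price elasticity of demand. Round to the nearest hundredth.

%ΔQ = (4581 − 4475)/[(4475 + 4581)/2] = 106/4528 ≈ 0.0234.
%ΔP = (76.4 − 82.79)/[(82.79 + 76.4)/2] = -6.39/79.595 ≈ -0.0803.
Arc elasticity E = %ΔQ/%ΔP ≈ 0.0234/-0.0803 ≈ -0.29.
|E| < 1: demand is inelastic over this range.

-0.29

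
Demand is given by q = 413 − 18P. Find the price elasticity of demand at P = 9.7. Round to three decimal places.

At P = 9.7, q = 238.4.
dq/dP = −18.
Point elasticity E = (dq/dP)·(P/q) = -18 × 9.7/238.4 ≈ -0.732.
|E| < 1, so demand is inelastic at this price.

-0.732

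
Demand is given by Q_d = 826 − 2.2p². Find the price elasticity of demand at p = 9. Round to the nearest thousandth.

-0.550

At p = 9, Q_d = 647.8.
dQ_d/dp = −2·2.2·p = −39.6.
Point elasticity E = (dQ_d/dp)·(p/Q_d) = -39.6 × 9/647.8 ≈ -0.550.
|E| < 1, so demand is inelastic at this price.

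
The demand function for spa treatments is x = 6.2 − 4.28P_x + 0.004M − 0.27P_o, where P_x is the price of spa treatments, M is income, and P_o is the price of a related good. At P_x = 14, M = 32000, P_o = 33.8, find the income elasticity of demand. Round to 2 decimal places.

1.96

At the given point, x = 6.2 − 4.28(14) + 0.004(32000) − 0.27(33.8) = 6.2 − 59.92 + 128 − 9.126 = 65.154.
∂x/∂M = +0.004, so E_I = 0.004·(32000/65.154) ≈ 1.96.
E_I > 1: normal good (luxury).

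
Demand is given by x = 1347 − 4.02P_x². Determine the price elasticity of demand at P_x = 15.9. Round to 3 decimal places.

At P_x = 15.9, x = 330.7038.
dx/dP_x = −2·4.02·P_x = −127.836.
Point elasticity E = (dx/dP_x)·(P_x/x) = -127.836 × 15.9/330.7038 ≈ -6.146.
|E| > 1, so demand is elastic at this price.

-6.146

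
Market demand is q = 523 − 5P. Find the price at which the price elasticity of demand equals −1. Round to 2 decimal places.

For linear demand q = a − bP, E = −bP/(a − bP). |E| = 1 ⇒ bP = a − bP ⇒ P = a/(2b).
P = 523/(2·5) = 52.30.

52.30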